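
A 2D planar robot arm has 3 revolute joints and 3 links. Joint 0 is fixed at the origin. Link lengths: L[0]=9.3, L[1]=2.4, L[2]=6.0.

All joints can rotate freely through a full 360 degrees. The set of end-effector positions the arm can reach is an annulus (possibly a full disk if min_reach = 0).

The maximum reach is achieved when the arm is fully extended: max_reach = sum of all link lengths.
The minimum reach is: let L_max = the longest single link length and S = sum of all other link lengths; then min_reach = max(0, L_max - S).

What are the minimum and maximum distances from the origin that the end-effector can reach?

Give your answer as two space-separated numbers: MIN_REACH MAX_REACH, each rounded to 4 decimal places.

Answer: 0.9000 17.7000

Derivation:
Link lengths: [9.3, 2.4, 6.0]
max_reach = 9.3 + 2.4 + 6 = 17.7
L_max = max([9.3, 2.4, 6.0]) = 9.3
S (sum of others) = 17.7 - 9.3 = 8.4
min_reach = max(0, 9.3 - 8.4) = max(0, 0.9) = 0.9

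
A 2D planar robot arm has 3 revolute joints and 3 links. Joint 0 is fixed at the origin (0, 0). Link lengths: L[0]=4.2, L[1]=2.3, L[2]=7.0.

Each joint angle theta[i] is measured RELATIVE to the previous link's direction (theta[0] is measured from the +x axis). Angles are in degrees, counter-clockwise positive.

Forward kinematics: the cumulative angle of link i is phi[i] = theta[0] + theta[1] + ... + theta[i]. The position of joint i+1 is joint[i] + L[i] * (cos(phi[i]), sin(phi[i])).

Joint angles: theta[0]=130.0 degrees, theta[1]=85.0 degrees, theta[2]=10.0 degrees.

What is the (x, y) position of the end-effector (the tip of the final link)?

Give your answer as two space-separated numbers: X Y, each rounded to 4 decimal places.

joint[0] = (0.0000, 0.0000)  (base)
link 0: phi[0] = 130 = 130 deg
  cos(130 deg) = -0.6428, sin(130 deg) = 0.7660
  joint[1] = (0.0000, 0.0000) + 4.2 * (-0.6428, 0.7660) = (0.0000 + -2.6997, 0.0000 + 3.2174) = (-2.6997, 3.2174)
link 1: phi[1] = 130 + 85 = 215 deg
  cos(215 deg) = -0.8192, sin(215 deg) = -0.5736
  joint[2] = (-2.6997, 3.2174) + 2.3 * (-0.8192, -0.5736) = (-2.6997 + -1.8840, 3.2174 + -1.3192) = (-4.5838, 1.8982)
link 2: phi[2] = 130 + 85 + 10 = 225 deg
  cos(225 deg) = -0.7071, sin(225 deg) = -0.7071
  joint[3] = (-4.5838, 1.8982) + 7 * (-0.7071, -0.7071) = (-4.5838 + -4.9497, 1.8982 + -4.9497) = (-9.5335, -3.0516)
End effector: (-9.5335, -3.0516)

Answer: -9.5335 -3.0516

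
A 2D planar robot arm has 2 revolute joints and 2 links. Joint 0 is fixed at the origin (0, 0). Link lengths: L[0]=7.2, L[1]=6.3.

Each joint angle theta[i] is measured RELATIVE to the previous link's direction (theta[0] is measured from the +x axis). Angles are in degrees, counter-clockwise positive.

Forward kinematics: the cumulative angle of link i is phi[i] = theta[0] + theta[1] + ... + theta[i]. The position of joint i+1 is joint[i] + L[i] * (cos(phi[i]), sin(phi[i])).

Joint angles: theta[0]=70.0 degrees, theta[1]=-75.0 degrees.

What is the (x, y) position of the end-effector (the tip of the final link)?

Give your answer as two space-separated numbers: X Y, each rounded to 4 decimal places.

Answer: 8.7386 6.2167

Derivation:
joint[0] = (0.0000, 0.0000)  (base)
link 0: phi[0] = 70 = 70 deg
  cos(70 deg) = 0.3420, sin(70 deg) = 0.9397
  joint[1] = (0.0000, 0.0000) + 7.2 * (0.3420, 0.9397) = (0.0000 + 2.4625, 0.0000 + 6.7658) = (2.4625, 6.7658)
link 1: phi[1] = 70 + -75 = -5 deg
  cos(-5 deg) = 0.9962, sin(-5 deg) = -0.0872
  joint[2] = (2.4625, 6.7658) + 6.3 * (0.9962, -0.0872) = (2.4625 + 6.2760, 6.7658 + -0.5491) = (8.7386, 6.2167)
End effector: (8.7386, 6.2167)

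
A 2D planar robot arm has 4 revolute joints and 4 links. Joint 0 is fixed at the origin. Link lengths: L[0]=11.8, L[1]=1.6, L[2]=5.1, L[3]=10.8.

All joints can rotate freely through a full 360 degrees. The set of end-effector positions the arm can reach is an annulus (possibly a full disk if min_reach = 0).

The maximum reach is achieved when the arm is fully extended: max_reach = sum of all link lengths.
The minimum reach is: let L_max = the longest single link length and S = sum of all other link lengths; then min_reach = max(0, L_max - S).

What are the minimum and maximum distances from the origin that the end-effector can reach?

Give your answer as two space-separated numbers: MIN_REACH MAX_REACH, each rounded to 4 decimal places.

Link lengths: [11.8, 1.6, 5.1, 10.8]
max_reach = 11.8 + 1.6 + 5.1 + 10.8 = 29.3
L_max = max([11.8, 1.6, 5.1, 10.8]) = 11.8
S (sum of others) = 29.3 - 11.8 = 17.5
min_reach = max(0, 11.8 - 17.5) = max(0, -5.7) = 0

Answer: 0.0000 29.3000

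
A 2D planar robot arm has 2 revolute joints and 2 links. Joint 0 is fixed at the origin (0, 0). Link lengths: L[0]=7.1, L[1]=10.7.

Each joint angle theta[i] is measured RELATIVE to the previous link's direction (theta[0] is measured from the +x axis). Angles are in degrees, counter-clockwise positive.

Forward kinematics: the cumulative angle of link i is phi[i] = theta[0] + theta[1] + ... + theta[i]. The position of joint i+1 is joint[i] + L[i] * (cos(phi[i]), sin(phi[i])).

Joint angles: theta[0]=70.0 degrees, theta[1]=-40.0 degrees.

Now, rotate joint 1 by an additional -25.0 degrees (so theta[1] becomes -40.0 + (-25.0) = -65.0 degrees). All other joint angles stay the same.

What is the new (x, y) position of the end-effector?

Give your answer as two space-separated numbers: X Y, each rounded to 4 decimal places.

Answer: 13.0876 7.6044

Derivation:
joint[0] = (0.0000, 0.0000)  (base)
link 0: phi[0] = 70 = 70 deg
  cos(70 deg) = 0.3420, sin(70 deg) = 0.9397
  joint[1] = (0.0000, 0.0000) + 7.1 * (0.3420, 0.9397) = (0.0000 + 2.4283, 0.0000 + 6.6718) = (2.4283, 6.6718)
link 1: phi[1] = 70 + -65 = 5 deg
  cos(5 deg) = 0.9962, sin(5 deg) = 0.0872
  joint[2] = (2.4283, 6.6718) + 10.7 * (0.9962, 0.0872) = (2.4283 + 10.6593, 6.6718 + 0.9326) = (13.0876, 7.6044)
End effector: (13.0876, 7.6044)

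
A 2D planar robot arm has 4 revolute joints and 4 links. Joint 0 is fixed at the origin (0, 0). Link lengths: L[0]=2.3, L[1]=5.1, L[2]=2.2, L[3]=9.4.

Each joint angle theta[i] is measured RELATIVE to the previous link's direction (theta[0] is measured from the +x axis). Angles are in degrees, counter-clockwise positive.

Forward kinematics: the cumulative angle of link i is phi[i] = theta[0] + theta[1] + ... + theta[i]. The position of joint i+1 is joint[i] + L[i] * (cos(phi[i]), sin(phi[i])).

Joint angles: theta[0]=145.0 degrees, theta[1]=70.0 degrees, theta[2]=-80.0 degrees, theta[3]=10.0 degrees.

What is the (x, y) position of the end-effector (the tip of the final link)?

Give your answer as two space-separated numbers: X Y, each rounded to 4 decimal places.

joint[0] = (0.0000, 0.0000)  (base)
link 0: phi[0] = 145 = 145 deg
  cos(145 deg) = -0.8192, sin(145 deg) = 0.5736
  joint[1] = (0.0000, 0.0000) + 2.3 * (-0.8192, 0.5736) = (0.0000 + -1.8840, 0.0000 + 1.3192) = (-1.8840, 1.3192)
link 1: phi[1] = 145 + 70 = 215 deg
  cos(215 deg) = -0.8192, sin(215 deg) = -0.5736
  joint[2] = (-1.8840, 1.3192) + 5.1 * (-0.8192, -0.5736) = (-1.8840 + -4.1777, 1.3192 + -2.9252) = (-6.0617, -1.6060)
link 2: phi[2] = 145 + 70 + -80 = 135 deg
  cos(135 deg) = -0.7071, sin(135 deg) = 0.7071
  joint[3] = (-6.0617, -1.6060) + 2.2 * (-0.7071, 0.7071) = (-6.0617 + -1.5556, -1.6060 + 1.5556) = (-7.6174, -0.0504)
link 3: phi[3] = 145 + 70 + -80 + 10 = 145 deg
  cos(145 deg) = -0.8192, sin(145 deg) = 0.5736
  joint[4] = (-7.6174, -0.0504) + 9.4 * (-0.8192, 0.5736) = (-7.6174 + -7.7000, -0.0504 + 5.3916) = (-15.3174, 5.3412)
End effector: (-15.3174, 5.3412)

Answer: -15.3174 5.3412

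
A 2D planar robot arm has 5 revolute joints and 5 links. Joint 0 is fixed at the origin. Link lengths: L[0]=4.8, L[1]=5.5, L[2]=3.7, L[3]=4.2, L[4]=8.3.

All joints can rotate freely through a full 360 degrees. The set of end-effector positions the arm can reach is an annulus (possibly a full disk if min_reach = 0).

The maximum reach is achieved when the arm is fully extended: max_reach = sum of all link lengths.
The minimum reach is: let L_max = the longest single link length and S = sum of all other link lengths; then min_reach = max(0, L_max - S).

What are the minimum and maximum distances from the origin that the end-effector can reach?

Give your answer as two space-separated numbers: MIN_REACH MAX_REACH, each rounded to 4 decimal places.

Answer: 0.0000 26.5000

Derivation:
Link lengths: [4.8, 5.5, 3.7, 4.2, 8.3]
max_reach = 4.8 + 5.5 + 3.7 + 4.2 + 8.3 = 26.5
L_max = max([4.8, 5.5, 3.7, 4.2, 8.3]) = 8.3
S (sum of others) = 26.5 - 8.3 = 18.2
min_reach = max(0, 8.3 - 18.2) = max(0, -9.9) = 0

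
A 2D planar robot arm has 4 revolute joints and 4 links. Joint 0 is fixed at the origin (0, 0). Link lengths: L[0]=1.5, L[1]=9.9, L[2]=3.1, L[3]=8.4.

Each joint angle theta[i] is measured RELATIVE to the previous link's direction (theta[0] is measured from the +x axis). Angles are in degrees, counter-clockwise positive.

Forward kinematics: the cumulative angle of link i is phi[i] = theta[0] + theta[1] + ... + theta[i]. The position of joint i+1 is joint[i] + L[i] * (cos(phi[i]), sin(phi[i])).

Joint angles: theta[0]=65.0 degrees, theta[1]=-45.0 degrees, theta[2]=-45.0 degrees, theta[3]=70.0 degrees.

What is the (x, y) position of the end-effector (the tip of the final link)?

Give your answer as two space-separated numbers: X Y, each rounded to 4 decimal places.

joint[0] = (0.0000, 0.0000)  (base)
link 0: phi[0] = 65 = 65 deg
  cos(65 deg) = 0.4226, sin(65 deg) = 0.9063
  joint[1] = (0.0000, 0.0000) + 1.5 * (0.4226, 0.9063) = (0.0000 + 0.6339, 0.0000 + 1.3595) = (0.6339, 1.3595)
link 1: phi[1] = 65 + -45 = 20 deg
  cos(20 deg) = 0.9397, sin(20 deg) = 0.3420
  joint[2] = (0.6339, 1.3595) + 9.9 * (0.9397, 0.3420) = (0.6339 + 9.3030, 1.3595 + 3.3860) = (9.9369, 4.7455)
link 2: phi[2] = 65 + -45 + -45 = -25 deg
  cos(-25 deg) = 0.9063, sin(-25 deg) = -0.4226
  joint[3] = (9.9369, 4.7455) + 3.1 * (0.9063, -0.4226) = (9.9369 + 2.8096, 4.7455 + -1.3101) = (12.7464, 3.4353)
link 3: phi[3] = 65 + -45 + -45 + 70 = 45 deg
  cos(45 deg) = 0.7071, sin(45 deg) = 0.7071
  joint[4] = (12.7464, 3.4353) + 8.4 * (0.7071, 0.7071) = (12.7464 + 5.9397, 3.4353 + 5.9397) = (18.6861, 9.3750)
End effector: (18.6861, 9.3750)

Answer: 18.6861 9.3750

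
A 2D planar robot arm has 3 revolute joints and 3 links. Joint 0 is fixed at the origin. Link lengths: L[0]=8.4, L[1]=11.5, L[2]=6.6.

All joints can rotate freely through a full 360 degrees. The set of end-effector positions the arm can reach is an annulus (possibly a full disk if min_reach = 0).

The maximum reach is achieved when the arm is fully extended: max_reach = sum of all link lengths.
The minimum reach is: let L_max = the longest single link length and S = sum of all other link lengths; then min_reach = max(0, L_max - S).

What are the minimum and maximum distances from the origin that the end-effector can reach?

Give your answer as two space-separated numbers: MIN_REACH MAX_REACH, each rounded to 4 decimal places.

Answer: 0.0000 26.5000

Derivation:
Link lengths: [8.4, 11.5, 6.6]
max_reach = 8.4 + 11.5 + 6.6 = 26.5
L_max = max([8.4, 11.5, 6.6]) = 11.5
S (sum of others) = 26.5 - 11.5 = 15
min_reach = max(0, 11.5 - 15) = max(0, -3.5) = 0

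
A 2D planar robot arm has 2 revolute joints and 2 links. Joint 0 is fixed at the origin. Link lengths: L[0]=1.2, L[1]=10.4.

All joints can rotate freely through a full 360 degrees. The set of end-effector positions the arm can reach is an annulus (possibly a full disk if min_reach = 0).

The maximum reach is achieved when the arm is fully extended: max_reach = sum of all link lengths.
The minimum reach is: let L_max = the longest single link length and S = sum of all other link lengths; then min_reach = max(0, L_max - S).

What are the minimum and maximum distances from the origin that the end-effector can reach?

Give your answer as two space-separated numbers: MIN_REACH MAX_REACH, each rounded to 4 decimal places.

Link lengths: [1.2, 10.4]
max_reach = 1.2 + 10.4 = 11.6
L_max = max([1.2, 10.4]) = 10.4
S (sum of others) = 11.6 - 10.4 = 1.2
min_reach = max(0, 10.4 - 1.2) = max(0, 9.2) = 9.2

Answer: 9.2000 11.6000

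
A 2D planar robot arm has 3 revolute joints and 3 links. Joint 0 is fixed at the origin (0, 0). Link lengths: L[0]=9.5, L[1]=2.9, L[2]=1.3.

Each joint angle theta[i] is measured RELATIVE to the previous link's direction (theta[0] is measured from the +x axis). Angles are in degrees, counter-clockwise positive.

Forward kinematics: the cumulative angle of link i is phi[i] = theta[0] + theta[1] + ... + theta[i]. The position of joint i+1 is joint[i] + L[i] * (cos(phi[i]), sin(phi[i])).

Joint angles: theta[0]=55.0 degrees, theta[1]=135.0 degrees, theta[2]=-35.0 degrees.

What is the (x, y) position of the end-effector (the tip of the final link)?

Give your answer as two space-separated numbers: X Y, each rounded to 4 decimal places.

joint[0] = (0.0000, 0.0000)  (base)
link 0: phi[0] = 55 = 55 deg
  cos(55 deg) = 0.5736, sin(55 deg) = 0.8192
  joint[1] = (0.0000, 0.0000) + 9.5 * (0.5736, 0.8192) = (0.0000 + 5.4490, 0.0000 + 7.7819) = (5.4490, 7.7819)
link 1: phi[1] = 55 + 135 = 190 deg
  cos(190 deg) = -0.9848, sin(190 deg) = -0.1736
  joint[2] = (5.4490, 7.7819) + 2.9 * (-0.9848, -0.1736) = (5.4490 + -2.8559, 7.7819 + -0.5036) = (2.5930, 7.2784)
link 2: phi[2] = 55 + 135 + -35 = 155 deg
  cos(155 deg) = -0.9063, sin(155 deg) = 0.4226
  joint[3] = (2.5930, 7.2784) + 1.3 * (-0.9063, 0.4226) = (2.5930 + -1.1782, 7.2784 + 0.5494) = (1.4148, 7.8278)
End effector: (1.4148, 7.8278)

Answer: 1.4148 7.8278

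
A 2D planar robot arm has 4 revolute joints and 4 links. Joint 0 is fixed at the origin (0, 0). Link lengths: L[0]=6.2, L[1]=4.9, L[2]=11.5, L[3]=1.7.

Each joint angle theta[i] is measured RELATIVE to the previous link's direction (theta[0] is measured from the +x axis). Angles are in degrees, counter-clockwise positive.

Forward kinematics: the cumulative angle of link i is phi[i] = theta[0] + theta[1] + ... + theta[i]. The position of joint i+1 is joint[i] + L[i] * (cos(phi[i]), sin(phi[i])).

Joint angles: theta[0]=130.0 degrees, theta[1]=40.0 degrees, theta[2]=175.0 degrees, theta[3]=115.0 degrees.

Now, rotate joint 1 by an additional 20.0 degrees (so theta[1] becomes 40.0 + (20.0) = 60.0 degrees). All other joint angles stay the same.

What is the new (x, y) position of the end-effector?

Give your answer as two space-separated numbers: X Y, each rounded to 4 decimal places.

Answer: 1.7954 6.3731

Derivation:
joint[0] = (0.0000, 0.0000)  (base)
link 0: phi[0] = 130 = 130 deg
  cos(130 deg) = -0.6428, sin(130 deg) = 0.7660
  joint[1] = (0.0000, 0.0000) + 6.2 * (-0.6428, 0.7660) = (0.0000 + -3.9853, 0.0000 + 4.7495) = (-3.9853, 4.7495)
link 1: phi[1] = 130 + 60 = 190 deg
  cos(190 deg) = -0.9848, sin(190 deg) = -0.1736
  joint[2] = (-3.9853, 4.7495) + 4.9 * (-0.9848, -0.1736) = (-3.9853 + -4.8256, 4.7495 + -0.8509) = (-8.8108, 3.8986)
link 2: phi[2] = 130 + 60 + 175 = 365 deg
  cos(365 deg) = 0.9962, sin(365 deg) = 0.0872
  joint[3] = (-8.8108, 3.8986) + 11.5 * (0.9962, 0.0872) = (-8.8108 + 11.4562, 3.8986 + 1.0023) = (2.6454, 4.9009)
link 3: phi[3] = 130 + 60 + 175 + 115 = 480 deg
  cos(480 deg) = -0.5000, sin(480 deg) = 0.8660
  joint[4] = (2.6454, 4.9009) + 1.7 * (-0.5000, 0.8660) = (2.6454 + -0.8500, 4.9009 + 1.4722) = (1.7954, 6.3731)
End effector: (1.7954, 6.3731)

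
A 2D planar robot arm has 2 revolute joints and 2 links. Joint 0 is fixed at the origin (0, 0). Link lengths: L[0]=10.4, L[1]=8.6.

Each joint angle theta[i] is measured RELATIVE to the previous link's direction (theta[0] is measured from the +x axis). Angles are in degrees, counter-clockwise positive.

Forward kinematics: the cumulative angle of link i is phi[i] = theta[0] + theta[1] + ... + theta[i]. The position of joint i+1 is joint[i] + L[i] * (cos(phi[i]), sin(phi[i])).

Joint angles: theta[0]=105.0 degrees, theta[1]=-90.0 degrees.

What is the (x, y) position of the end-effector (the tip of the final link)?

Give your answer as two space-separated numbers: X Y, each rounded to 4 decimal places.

joint[0] = (0.0000, 0.0000)  (base)
link 0: phi[0] = 105 = 105 deg
  cos(105 deg) = -0.2588, sin(105 deg) = 0.9659
  joint[1] = (0.0000, 0.0000) + 10.4 * (-0.2588, 0.9659) = (0.0000 + -2.6917, 0.0000 + 10.0456) = (-2.6917, 10.0456)
link 1: phi[1] = 105 + -90 = 15 deg
  cos(15 deg) = 0.9659, sin(15 deg) = 0.2588
  joint[2] = (-2.6917, 10.0456) + 8.6 * (0.9659, 0.2588) = (-2.6917 + 8.3070, 10.0456 + 2.2258) = (5.6152, 12.2715)
End effector: (5.6152, 12.2715)

Answer: 5.6152 12.2715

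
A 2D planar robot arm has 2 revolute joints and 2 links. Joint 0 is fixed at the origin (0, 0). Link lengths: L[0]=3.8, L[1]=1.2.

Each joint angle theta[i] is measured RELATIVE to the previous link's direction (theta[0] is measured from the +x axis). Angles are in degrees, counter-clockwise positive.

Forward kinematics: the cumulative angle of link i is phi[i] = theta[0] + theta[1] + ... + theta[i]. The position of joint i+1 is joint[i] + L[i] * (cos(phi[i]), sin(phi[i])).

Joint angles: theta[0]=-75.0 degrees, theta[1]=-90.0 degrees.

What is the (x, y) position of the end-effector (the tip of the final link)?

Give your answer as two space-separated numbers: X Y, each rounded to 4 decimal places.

joint[0] = (0.0000, 0.0000)  (base)
link 0: phi[0] = -75 = -75 deg
  cos(-75 deg) = 0.2588, sin(-75 deg) = -0.9659
  joint[1] = (0.0000, 0.0000) + 3.8 * (0.2588, -0.9659) = (0.0000 + 0.9835, 0.0000 + -3.6705) = (0.9835, -3.6705)
link 1: phi[1] = -75 + -90 = -165 deg
  cos(-165 deg) = -0.9659, sin(-165 deg) = -0.2588
  joint[2] = (0.9835, -3.6705) + 1.2 * (-0.9659, -0.2588) = (0.9835 + -1.1591, -3.6705 + -0.3106) = (-0.1756, -3.9811)
End effector: (-0.1756, -3.9811)

Answer: -0.1756 -3.9811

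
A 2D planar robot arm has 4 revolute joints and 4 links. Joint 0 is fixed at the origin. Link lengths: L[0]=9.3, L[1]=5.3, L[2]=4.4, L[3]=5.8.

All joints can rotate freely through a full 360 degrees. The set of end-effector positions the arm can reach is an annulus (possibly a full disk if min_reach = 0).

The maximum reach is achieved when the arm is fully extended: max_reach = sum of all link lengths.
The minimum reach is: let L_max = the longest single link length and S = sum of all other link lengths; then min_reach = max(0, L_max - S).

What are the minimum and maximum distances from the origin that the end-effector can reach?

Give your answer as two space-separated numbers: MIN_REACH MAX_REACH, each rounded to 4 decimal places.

Link lengths: [9.3, 5.3, 4.4, 5.8]
max_reach = 9.3 + 5.3 + 4.4 + 5.8 = 24.8
L_max = max([9.3, 5.3, 4.4, 5.8]) = 9.3
S (sum of others) = 24.8 - 9.3 = 15.5
min_reach = max(0, 9.3 - 15.5) = max(0, -6.2) = 0

Answer: 0.0000 24.8000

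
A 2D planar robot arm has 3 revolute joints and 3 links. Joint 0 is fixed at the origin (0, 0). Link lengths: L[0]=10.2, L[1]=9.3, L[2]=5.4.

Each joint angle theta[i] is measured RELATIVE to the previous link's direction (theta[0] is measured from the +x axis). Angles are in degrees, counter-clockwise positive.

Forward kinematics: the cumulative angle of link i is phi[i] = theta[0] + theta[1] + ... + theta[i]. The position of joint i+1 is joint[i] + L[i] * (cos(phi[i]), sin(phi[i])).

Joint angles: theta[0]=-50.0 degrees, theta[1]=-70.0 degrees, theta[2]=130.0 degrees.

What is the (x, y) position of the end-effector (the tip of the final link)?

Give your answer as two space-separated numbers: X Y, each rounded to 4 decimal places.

Answer: 7.2244 -14.9300

Derivation:
joint[0] = (0.0000, 0.0000)  (base)
link 0: phi[0] = -50 = -50 deg
  cos(-50 deg) = 0.6428, sin(-50 deg) = -0.7660
  joint[1] = (0.0000, 0.0000) + 10.2 * (0.6428, -0.7660) = (0.0000 + 6.5564, 0.0000 + -7.8137) = (6.5564, -7.8137)
link 1: phi[1] = -50 + -70 = -120 deg
  cos(-120 deg) = -0.5000, sin(-120 deg) = -0.8660
  joint[2] = (6.5564, -7.8137) + 9.3 * (-0.5000, -0.8660) = (6.5564 + -4.6500, -7.8137 + -8.0540) = (1.9064, -15.8677)
link 2: phi[2] = -50 + -70 + 130 = 10 deg
  cos(10 deg) = 0.9848, sin(10 deg) = 0.1736
  joint[3] = (1.9064, -15.8677) + 5.4 * (0.9848, 0.1736) = (1.9064 + 5.3180, -15.8677 + 0.9377) = (7.2244, -14.9300)
End effector: (7.2244, -14.9300)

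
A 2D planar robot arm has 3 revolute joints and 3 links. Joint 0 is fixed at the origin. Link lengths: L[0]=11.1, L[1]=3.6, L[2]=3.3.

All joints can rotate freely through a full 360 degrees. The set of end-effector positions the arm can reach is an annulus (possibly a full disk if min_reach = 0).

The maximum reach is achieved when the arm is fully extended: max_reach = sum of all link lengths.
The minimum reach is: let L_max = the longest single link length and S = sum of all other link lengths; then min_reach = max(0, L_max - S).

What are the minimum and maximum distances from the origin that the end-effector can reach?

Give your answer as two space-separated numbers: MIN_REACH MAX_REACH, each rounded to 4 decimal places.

Link lengths: [11.1, 3.6, 3.3]
max_reach = 11.1 + 3.6 + 3.3 = 18
L_max = max([11.1, 3.6, 3.3]) = 11.1
S (sum of others) = 18 - 11.1 = 6.9
min_reach = max(0, 11.1 - 6.9) = max(0, 4.2) = 4.2

Answer: 4.2000 18.0000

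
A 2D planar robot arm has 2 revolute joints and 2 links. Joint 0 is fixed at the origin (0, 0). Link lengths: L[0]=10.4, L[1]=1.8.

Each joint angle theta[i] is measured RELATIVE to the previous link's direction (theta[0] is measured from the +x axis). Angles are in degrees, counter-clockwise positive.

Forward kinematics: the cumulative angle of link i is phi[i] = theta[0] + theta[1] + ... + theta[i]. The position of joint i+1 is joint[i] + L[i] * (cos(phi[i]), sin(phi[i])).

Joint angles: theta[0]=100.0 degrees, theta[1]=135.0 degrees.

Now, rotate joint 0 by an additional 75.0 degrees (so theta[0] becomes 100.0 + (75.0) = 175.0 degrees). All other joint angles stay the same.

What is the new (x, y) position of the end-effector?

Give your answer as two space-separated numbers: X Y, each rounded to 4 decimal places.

Answer: -9.2034 -0.4725

Derivation:
joint[0] = (0.0000, 0.0000)  (base)
link 0: phi[0] = 175 = 175 deg
  cos(175 deg) = -0.9962, sin(175 deg) = 0.0872
  joint[1] = (0.0000, 0.0000) + 10.4 * (-0.9962, 0.0872) = (0.0000 + -10.3604, 0.0000 + 0.9064) = (-10.3604, 0.9064)
link 1: phi[1] = 175 + 135 = 310 deg
  cos(310 deg) = 0.6428, sin(310 deg) = -0.7660
  joint[2] = (-10.3604, 0.9064) + 1.8 * (0.6428, -0.7660) = (-10.3604 + 1.1570, 0.9064 + -1.3789) = (-9.2034, -0.4725)
End effector: (-9.2034, -0.4725)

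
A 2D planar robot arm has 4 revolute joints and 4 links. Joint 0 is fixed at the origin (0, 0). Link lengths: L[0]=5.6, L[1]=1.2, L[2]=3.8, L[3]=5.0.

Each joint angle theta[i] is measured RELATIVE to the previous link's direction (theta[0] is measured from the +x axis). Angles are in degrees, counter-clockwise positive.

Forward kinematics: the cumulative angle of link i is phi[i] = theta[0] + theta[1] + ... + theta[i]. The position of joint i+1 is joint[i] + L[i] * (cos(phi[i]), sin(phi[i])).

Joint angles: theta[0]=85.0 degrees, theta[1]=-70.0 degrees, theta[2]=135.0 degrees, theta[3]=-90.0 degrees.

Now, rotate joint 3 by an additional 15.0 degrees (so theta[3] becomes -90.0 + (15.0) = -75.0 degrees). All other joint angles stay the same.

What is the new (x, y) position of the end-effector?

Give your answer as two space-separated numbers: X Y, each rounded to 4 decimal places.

joint[0] = (0.0000, 0.0000)  (base)
link 0: phi[0] = 85 = 85 deg
  cos(85 deg) = 0.0872, sin(85 deg) = 0.9962
  joint[1] = (0.0000, 0.0000) + 5.6 * (0.0872, 0.9962) = (0.0000 + 0.4881, 0.0000 + 5.5787) = (0.4881, 5.5787)
link 1: phi[1] = 85 + -70 = 15 deg
  cos(15 deg) = 0.9659, sin(15 deg) = 0.2588
  joint[2] = (0.4881, 5.5787) + 1.2 * (0.9659, 0.2588) = (0.4881 + 1.1591, 5.5787 + 0.3106) = (1.6472, 5.8893)
link 2: phi[2] = 85 + -70 + 135 = 150 deg
  cos(150 deg) = -0.8660, sin(150 deg) = 0.5000
  joint[3] = (1.6472, 5.8893) + 3.8 * (-0.8660, 0.5000) = (1.6472 + -3.2909, 5.8893 + 1.9000) = (-1.6437, 7.7893)
link 3: phi[3] = 85 + -70 + 135 + -75 = 75 deg
  cos(75 deg) = 0.2588, sin(75 deg) = 0.9659
  joint[4] = (-1.6437, 7.7893) + 5 * (0.2588, 0.9659) = (-1.6437 + 1.2941, 7.7893 + 4.8296) = (-0.3496, 12.6189)
End effector: (-0.3496, 12.6189)

Answer: -0.3496 12.6189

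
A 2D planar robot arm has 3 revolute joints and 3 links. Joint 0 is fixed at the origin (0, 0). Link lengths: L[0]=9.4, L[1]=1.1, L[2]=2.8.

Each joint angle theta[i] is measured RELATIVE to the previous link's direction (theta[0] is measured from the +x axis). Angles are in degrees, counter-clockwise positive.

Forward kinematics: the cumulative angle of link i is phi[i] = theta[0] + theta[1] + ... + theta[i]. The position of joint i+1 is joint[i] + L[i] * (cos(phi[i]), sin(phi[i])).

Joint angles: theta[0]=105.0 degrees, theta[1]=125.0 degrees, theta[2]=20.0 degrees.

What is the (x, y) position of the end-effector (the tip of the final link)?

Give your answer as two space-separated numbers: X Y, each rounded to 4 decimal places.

joint[0] = (0.0000, 0.0000)  (base)
link 0: phi[0] = 105 = 105 deg
  cos(105 deg) = -0.2588, sin(105 deg) = 0.9659
  joint[1] = (0.0000, 0.0000) + 9.4 * (-0.2588, 0.9659) = (0.0000 + -2.4329, 0.0000 + 9.0797) = (-2.4329, 9.0797)
link 1: phi[1] = 105 + 125 = 230 deg
  cos(230 deg) = -0.6428, sin(230 deg) = -0.7660
  joint[2] = (-2.4329, 9.0797) + 1.1 * (-0.6428, -0.7660) = (-2.4329 + -0.7071, 9.0797 + -0.8426) = (-3.1400, 8.2371)
link 2: phi[2] = 105 + 125 + 20 = 250 deg
  cos(250 deg) = -0.3420, sin(250 deg) = -0.9397
  joint[3] = (-3.1400, 8.2371) + 2.8 * (-0.3420, -0.9397) = (-3.1400 + -0.9577, 8.2371 + -2.6311) = (-4.0976, 5.6059)
End effector: (-4.0976, 5.6059)

Answer: -4.0976 5.6059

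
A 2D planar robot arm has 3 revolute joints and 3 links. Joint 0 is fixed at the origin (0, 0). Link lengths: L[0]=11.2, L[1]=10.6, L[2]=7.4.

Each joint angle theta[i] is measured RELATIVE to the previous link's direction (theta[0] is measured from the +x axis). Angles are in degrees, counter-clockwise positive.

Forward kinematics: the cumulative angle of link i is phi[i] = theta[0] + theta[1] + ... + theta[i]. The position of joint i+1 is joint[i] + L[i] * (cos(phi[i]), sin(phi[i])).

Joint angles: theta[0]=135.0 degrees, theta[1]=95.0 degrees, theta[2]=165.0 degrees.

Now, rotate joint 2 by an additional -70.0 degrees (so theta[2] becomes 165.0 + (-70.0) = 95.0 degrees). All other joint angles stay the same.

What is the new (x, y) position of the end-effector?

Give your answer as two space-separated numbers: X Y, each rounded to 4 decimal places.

Answer: -8.6714 -4.4449

Derivation:
joint[0] = (0.0000, 0.0000)  (base)
link 0: phi[0] = 135 = 135 deg
  cos(135 deg) = -0.7071, sin(135 deg) = 0.7071
  joint[1] = (0.0000, 0.0000) + 11.2 * (-0.7071, 0.7071) = (0.0000 + -7.9196, 0.0000 + 7.9196) = (-7.9196, 7.9196)
link 1: phi[1] = 135 + 95 = 230 deg
  cos(230 deg) = -0.6428, sin(230 deg) = -0.7660
  joint[2] = (-7.9196, 7.9196) + 10.6 * (-0.6428, -0.7660) = (-7.9196 + -6.8135, 7.9196 + -8.1201) = (-14.7331, -0.2005)
link 2: phi[2] = 135 + 95 + 95 = 325 deg
  cos(325 deg) = 0.8192, sin(325 deg) = -0.5736
  joint[3] = (-14.7331, -0.2005) + 7.4 * (0.8192, -0.5736) = (-14.7331 + 6.0617, -0.2005 + -4.2445) = (-8.6714, -4.4449)
End effector: (-8.6714, -4.4449)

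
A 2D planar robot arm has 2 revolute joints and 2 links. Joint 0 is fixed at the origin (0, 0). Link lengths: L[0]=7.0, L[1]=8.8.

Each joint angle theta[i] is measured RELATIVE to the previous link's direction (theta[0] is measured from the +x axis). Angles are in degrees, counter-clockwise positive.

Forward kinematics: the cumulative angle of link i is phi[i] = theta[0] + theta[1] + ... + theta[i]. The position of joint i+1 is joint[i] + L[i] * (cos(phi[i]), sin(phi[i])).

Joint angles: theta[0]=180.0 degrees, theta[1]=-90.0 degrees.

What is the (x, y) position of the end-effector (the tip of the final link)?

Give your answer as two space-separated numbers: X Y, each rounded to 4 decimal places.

joint[0] = (0.0000, 0.0000)  (base)
link 0: phi[0] = 180 = 180 deg
  cos(180 deg) = -1.0000, sin(180 deg) = 0.0000
  joint[1] = (0.0000, 0.0000) + 7 * (-1.0000, 0.0000) = (0.0000 + -7.0000, 0.0000 + 0.0000) = (-7.0000, 0.0000)
link 1: phi[1] = 180 + -90 = 90 deg
  cos(90 deg) = 0.0000, sin(90 deg) = 1.0000
  joint[2] = (-7.0000, 0.0000) + 8.8 * (0.0000, 1.0000) = (-7.0000 + 0.0000, 0.0000 + 8.8000) = (-7.0000, 8.8000)
End effector: (-7.0000, 8.8000)

Answer: -7.0000 8.8000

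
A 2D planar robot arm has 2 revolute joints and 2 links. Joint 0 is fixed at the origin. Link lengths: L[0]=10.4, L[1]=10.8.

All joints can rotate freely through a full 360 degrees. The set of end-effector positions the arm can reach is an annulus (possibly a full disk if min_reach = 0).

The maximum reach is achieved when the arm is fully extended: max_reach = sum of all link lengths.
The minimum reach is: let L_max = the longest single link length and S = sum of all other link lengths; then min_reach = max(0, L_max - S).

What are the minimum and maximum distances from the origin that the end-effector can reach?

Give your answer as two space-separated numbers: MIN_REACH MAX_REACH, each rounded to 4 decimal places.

Answer: 0.4000 21.2000

Derivation:
Link lengths: [10.4, 10.8]
max_reach = 10.4 + 10.8 = 21.2
L_max = max([10.4, 10.8]) = 10.8
S (sum of others) = 21.2 - 10.8 = 10.4
min_reach = max(0, 10.8 - 10.4) = max(0, 0.4) = 0.4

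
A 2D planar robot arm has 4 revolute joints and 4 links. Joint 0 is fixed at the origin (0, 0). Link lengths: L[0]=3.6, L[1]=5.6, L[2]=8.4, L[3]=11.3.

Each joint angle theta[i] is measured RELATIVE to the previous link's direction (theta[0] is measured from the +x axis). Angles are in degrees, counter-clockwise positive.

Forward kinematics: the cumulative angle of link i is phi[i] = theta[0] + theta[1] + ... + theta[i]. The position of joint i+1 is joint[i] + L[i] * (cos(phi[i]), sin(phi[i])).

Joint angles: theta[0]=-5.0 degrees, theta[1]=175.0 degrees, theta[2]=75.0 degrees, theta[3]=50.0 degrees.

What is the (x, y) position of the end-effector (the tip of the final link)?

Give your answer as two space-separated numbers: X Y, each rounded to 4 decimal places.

joint[0] = (0.0000, 0.0000)  (base)
link 0: phi[0] = -5 = -5 deg
  cos(-5 deg) = 0.9962, sin(-5 deg) = -0.0872
  joint[1] = (0.0000, 0.0000) + 3.6 * (0.9962, -0.0872) = (0.0000 + 3.5863, 0.0000 + -0.3138) = (3.5863, -0.3138)
link 1: phi[1] = -5 + 175 = 170 deg
  cos(170 deg) = -0.9848, sin(170 deg) = 0.1736
  joint[2] = (3.5863, -0.3138) + 5.6 * (-0.9848, 0.1736) = (3.5863 + -5.5149, -0.3138 + 0.9724) = (-1.9286, 0.6587)
link 2: phi[2] = -5 + 175 + 75 = 245 deg
  cos(245 deg) = -0.4226, sin(245 deg) = -0.9063
  joint[3] = (-1.9286, 0.6587) + 8.4 * (-0.4226, -0.9063) = (-1.9286 + -3.5500, 0.6587 + -7.6130) = (-5.4786, -6.9543)
link 3: phi[3] = -5 + 175 + 75 + 50 = 295 deg
  cos(295 deg) = 0.4226, sin(295 deg) = -0.9063
  joint[4] = (-5.4786, -6.9543) + 11.3 * (0.4226, -0.9063) = (-5.4786 + 4.7756, -6.9543 + -10.2413) = (-0.7030, -17.1956)
End effector: (-0.7030, -17.1956)

Answer: -0.7030 -17.1956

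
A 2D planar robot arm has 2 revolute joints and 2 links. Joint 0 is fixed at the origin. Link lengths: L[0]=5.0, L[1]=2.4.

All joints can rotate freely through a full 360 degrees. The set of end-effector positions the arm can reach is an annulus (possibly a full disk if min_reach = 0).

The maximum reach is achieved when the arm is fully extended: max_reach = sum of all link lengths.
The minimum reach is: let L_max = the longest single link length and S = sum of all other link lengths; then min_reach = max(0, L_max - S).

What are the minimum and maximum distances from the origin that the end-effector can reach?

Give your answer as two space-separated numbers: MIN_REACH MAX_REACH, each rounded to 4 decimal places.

Answer: 2.6000 7.4000

Derivation:
Link lengths: [5.0, 2.4]
max_reach = 5 + 2.4 = 7.4
L_max = max([5.0, 2.4]) = 5
S (sum of others) = 7.4 - 5 = 2.4
min_reach = max(0, 5 - 2.4) = max(0, 2.6) = 2.6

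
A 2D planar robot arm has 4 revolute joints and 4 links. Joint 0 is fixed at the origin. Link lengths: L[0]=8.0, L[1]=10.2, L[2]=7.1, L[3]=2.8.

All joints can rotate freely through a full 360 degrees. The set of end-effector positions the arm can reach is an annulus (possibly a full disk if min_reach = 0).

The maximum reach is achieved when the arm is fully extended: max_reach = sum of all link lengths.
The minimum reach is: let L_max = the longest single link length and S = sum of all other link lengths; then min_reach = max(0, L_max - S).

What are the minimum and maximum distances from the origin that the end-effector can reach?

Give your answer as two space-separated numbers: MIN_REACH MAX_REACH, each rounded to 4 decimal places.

Answer: 0.0000 28.1000

Derivation:
Link lengths: [8.0, 10.2, 7.1, 2.8]
max_reach = 8 + 10.2 + 7.1 + 2.8 = 28.1
L_max = max([8.0, 10.2, 7.1, 2.8]) = 10.2
S (sum of others) = 28.1 - 10.2 = 17.9
min_reach = max(0, 10.2 - 17.9) = max(0, -7.7) = 0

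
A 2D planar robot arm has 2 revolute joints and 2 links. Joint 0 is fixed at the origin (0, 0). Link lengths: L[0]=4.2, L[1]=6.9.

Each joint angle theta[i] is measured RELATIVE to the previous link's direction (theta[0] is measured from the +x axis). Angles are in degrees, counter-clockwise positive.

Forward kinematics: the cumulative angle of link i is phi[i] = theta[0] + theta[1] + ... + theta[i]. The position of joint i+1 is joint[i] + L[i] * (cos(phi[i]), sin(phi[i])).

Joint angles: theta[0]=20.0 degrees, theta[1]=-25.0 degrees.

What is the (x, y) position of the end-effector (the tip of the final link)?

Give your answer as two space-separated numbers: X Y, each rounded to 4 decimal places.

Answer: 10.8205 0.8351

Derivation:
joint[0] = (0.0000, 0.0000)  (base)
link 0: phi[0] = 20 = 20 deg
  cos(20 deg) = 0.9397, sin(20 deg) = 0.3420
  joint[1] = (0.0000, 0.0000) + 4.2 * (0.9397, 0.3420) = (0.0000 + 3.9467, 0.0000 + 1.4365) = (3.9467, 1.4365)
link 1: phi[1] = 20 + -25 = -5 deg
  cos(-5 deg) = 0.9962, sin(-5 deg) = -0.0872
  joint[2] = (3.9467, 1.4365) + 6.9 * (0.9962, -0.0872) = (3.9467 + 6.8737, 1.4365 + -0.6014) = (10.8205, 0.8351)
End effector: (10.8205, 0.8351)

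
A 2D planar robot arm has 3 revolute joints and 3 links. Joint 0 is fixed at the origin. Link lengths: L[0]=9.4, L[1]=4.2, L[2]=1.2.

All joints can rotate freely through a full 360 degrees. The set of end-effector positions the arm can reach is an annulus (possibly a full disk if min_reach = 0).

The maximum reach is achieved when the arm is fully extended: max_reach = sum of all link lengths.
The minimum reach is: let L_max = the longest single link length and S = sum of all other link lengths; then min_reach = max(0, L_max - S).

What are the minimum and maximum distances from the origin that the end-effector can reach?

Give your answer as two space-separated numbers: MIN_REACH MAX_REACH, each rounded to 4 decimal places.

Answer: 4.0000 14.8000

Derivation:
Link lengths: [9.4, 4.2, 1.2]
max_reach = 9.4 + 4.2 + 1.2 = 14.8
L_max = max([9.4, 4.2, 1.2]) = 9.4
S (sum of others) = 14.8 - 9.4 = 5.4
min_reach = max(0, 9.4 - 5.4) = max(0, 4) = 4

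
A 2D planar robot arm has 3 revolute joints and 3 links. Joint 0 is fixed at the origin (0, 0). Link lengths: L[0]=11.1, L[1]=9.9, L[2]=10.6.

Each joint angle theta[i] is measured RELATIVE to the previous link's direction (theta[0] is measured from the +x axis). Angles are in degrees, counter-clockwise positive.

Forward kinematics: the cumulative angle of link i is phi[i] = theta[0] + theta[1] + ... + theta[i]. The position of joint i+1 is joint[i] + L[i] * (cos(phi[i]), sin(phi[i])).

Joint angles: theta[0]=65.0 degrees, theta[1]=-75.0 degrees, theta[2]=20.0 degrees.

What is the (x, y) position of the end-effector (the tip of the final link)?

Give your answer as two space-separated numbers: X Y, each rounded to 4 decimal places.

Answer: 24.8796 10.1816

Derivation:
joint[0] = (0.0000, 0.0000)  (base)
link 0: phi[0] = 65 = 65 deg
  cos(65 deg) = 0.4226, sin(65 deg) = 0.9063
  joint[1] = (0.0000, 0.0000) + 11.1 * (0.4226, 0.9063) = (0.0000 + 4.6911, 0.0000 + 10.0600) = (4.6911, 10.0600)
link 1: phi[1] = 65 + -75 = -10 deg
  cos(-10 deg) = 0.9848, sin(-10 deg) = -0.1736
  joint[2] = (4.6911, 10.0600) + 9.9 * (0.9848, -0.1736) = (4.6911 + 9.7496, 10.0600 + -1.7191) = (14.4407, 8.3409)
link 2: phi[2] = 65 + -75 + 20 = 10 deg
  cos(10 deg) = 0.9848, sin(10 deg) = 0.1736
  joint[3] = (14.4407, 8.3409) + 10.6 * (0.9848, 0.1736) = (14.4407 + 10.4390, 8.3409 + 1.8407) = (24.8796, 10.1816)
End effector: (24.8796, 10.1816)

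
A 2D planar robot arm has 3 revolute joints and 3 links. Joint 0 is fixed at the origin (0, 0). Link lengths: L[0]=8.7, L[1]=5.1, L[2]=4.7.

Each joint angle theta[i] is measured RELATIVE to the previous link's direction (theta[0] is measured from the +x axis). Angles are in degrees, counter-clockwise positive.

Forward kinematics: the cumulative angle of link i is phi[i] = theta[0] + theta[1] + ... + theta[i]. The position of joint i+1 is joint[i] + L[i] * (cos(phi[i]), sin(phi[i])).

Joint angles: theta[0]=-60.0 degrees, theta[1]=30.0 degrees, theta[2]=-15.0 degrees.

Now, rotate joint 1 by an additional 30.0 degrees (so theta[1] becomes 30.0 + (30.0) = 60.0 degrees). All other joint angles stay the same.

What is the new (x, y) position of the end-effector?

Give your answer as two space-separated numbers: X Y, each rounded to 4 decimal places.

joint[0] = (0.0000, 0.0000)  (base)
link 0: phi[0] = -60 = -60 deg
  cos(-60 deg) = 0.5000, sin(-60 deg) = -0.8660
  joint[1] = (0.0000, 0.0000) + 8.7 * (0.5000, -0.8660) = (0.0000 + 4.3500, 0.0000 + -7.5344) = (4.3500, -7.5344)
link 1: phi[1] = -60 + 60 = 0 deg
  cos(0 deg) = 1.0000, sin(0 deg) = 0.0000
  joint[2] = (4.3500, -7.5344) + 5.1 * (1.0000, 0.0000) = (4.3500 + 5.1000, -7.5344 + 0.0000) = (9.4500, -7.5344)
link 2: phi[2] = -60 + 60 + -15 = -15 deg
  cos(-15 deg) = 0.9659, sin(-15 deg) = -0.2588
  joint[3] = (9.4500, -7.5344) + 4.7 * (0.9659, -0.2588) = (9.4500 + 4.5399, -7.5344 + -1.2164) = (13.9899, -8.7509)
End effector: (13.9899, -8.7509)

Answer: 13.9899 -8.7509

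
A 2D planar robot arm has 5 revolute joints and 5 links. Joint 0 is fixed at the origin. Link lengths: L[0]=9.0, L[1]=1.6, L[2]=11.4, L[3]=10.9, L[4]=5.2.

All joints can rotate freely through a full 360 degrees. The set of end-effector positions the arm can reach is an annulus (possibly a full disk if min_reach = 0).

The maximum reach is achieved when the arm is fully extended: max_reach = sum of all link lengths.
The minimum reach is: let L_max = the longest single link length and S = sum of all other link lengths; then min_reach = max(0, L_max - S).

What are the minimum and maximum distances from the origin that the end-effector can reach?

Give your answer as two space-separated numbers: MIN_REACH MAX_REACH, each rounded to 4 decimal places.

Answer: 0.0000 38.1000

Derivation:
Link lengths: [9.0, 1.6, 11.4, 10.9, 5.2]
max_reach = 9 + 1.6 + 11.4 + 10.9 + 5.2 = 38.1
L_max = max([9.0, 1.6, 11.4, 10.9, 5.2]) = 11.4
S (sum of others) = 38.1 - 11.4 = 26.7
min_reach = max(0, 11.4 - 26.7) = max(0, -15.3) = 0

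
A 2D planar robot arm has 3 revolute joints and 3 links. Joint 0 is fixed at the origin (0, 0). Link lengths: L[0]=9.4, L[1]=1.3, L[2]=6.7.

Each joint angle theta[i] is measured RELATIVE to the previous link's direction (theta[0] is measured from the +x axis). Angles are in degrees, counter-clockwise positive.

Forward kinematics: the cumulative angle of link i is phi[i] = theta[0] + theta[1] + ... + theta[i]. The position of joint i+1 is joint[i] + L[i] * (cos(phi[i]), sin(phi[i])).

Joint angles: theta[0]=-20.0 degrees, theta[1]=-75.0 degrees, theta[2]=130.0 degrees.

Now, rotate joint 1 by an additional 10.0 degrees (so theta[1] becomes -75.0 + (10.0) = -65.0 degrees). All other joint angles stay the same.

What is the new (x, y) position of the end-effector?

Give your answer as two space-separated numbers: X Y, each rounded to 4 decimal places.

Answer: 13.6840 0.2276

Derivation:
joint[0] = (0.0000, 0.0000)  (base)
link 0: phi[0] = -20 = -20 deg
  cos(-20 deg) = 0.9397, sin(-20 deg) = -0.3420
  joint[1] = (0.0000, 0.0000) + 9.4 * (0.9397, -0.3420) = (0.0000 + 8.8331, 0.0000 + -3.2150) = (8.8331, -3.2150)
link 1: phi[1] = -20 + -65 = -85 deg
  cos(-85 deg) = 0.0872, sin(-85 deg) = -0.9962
  joint[2] = (8.8331, -3.2150) + 1.3 * (0.0872, -0.9962) = (8.8331 + 0.1133, -3.2150 + -1.2951) = (8.9464, -4.5100)
link 2: phi[2] = -20 + -65 + 130 = 45 deg
  cos(45 deg) = 0.7071, sin(45 deg) = 0.7071
  joint[3] = (8.9464, -4.5100) + 6.7 * (0.7071, 0.7071) = (8.9464 + 4.7376, -4.5100 + 4.7376) = (13.6840, 0.2276)
End effector: (13.6840, 0.2276)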